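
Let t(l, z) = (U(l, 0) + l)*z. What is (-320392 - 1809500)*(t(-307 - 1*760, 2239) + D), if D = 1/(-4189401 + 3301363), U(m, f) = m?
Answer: 4518638989726023594/444019 ≈ 1.0177e+13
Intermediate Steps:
t(l, z) = 2*l*z (t(l, z) = (l + l)*z = (2*l)*z = 2*l*z)
D = -1/888038 (D = 1/(-888038) = -1/888038 ≈ -1.1261e-6)
(-320392 - 1809500)*(t(-307 - 1*760, 2239) + D) = (-320392 - 1809500)*(2*(-307 - 1*760)*2239 - 1/888038) = -2129892*(2*(-307 - 760)*2239 - 1/888038) = -2129892*(2*(-1067)*2239 - 1/888038) = -2129892*(-4778026 - 1/888038) = -2129892*(-4243068652989/888038) = 4518638989726023594/444019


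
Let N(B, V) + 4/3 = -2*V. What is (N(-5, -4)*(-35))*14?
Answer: -9800/3 ≈ -3266.7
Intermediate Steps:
N(B, V) = -4/3 - 2*V
(N(-5, -4)*(-35))*14 = ((-4/3 - 2*(-4))*(-35))*14 = ((-4/3 + 8)*(-35))*14 = ((20/3)*(-35))*14 = -700/3*14 = -9800/3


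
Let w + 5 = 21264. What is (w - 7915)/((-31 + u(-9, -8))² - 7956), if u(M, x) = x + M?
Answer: -1112/471 ≈ -2.3609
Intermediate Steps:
w = 21259 (w = -5 + 21264 = 21259)
u(M, x) = M + x
(w - 7915)/((-31 + u(-9, -8))² - 7956) = (21259 - 7915)/((-31 + (-9 - 8))² - 7956) = 13344/((-31 - 17)² - 7956) = 13344/((-48)² - 7956) = 13344/(2304 - 7956) = 13344/(-5652) = 13344*(-1/5652) = -1112/471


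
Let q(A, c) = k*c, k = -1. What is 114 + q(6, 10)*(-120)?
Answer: 1314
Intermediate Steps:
q(A, c) = -c
114 + q(6, 10)*(-120) = 114 - 1*10*(-120) = 114 - 10*(-120) = 114 + 1200 = 1314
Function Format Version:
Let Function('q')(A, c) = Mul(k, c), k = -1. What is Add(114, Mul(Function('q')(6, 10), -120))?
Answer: 1314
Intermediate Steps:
Function('q')(A, c) = Mul(-1, c)
Add(114, Mul(Function('q')(6, 10), -120)) = Add(114, Mul(Mul(-1, 10), -120)) = Add(114, Mul(-10, -120)) = Add(114, 1200) = 1314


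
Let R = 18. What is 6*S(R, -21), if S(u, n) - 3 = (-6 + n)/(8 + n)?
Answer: 396/13 ≈ 30.462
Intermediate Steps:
S(u, n) = 3 + (-6 + n)/(8 + n)
6*S(R, -21) = 6*(2*(9 + 2*(-21))/(8 - 21)) = 6*(2*(9 - 42)/(-13)) = 6*(2*(-1/13)*(-33)) = 6*(66/13) = 396/13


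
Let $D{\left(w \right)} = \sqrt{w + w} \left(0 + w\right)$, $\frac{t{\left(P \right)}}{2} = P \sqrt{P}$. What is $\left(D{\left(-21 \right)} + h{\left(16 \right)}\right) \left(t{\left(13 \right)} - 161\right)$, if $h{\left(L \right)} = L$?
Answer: $- \left(16 - 21 i \sqrt{42}\right) \left(161 - 26 \sqrt{13}\right) \approx -1076.1 + 9153.2 i$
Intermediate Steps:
$t{\left(P \right)} = 2 P^{\frac{3}{2}}$ ($t{\left(P \right)} = 2 P \sqrt{P} = 2 P^{\frac{3}{2}}$)
$D{\left(w \right)} = \sqrt{2} w^{\frac{3}{2}}$ ($D{\left(w \right)} = \sqrt{2 w} w = \sqrt{2} \sqrt{w} w = \sqrt{2} w^{\frac{3}{2}}$)
$\left(D{\left(-21 \right)} + h{\left(16 \right)}\right) \left(t{\left(13 \right)} - 161\right) = \left(\sqrt{2} \left(-21\right)^{\frac{3}{2}} + 16\right) \left(2 \cdot 13^{\frac{3}{2}} - 161\right) = \left(\sqrt{2} \left(- 21 i \sqrt{21}\right) + 16\right) \left(2 \cdot 13 \sqrt{13} - 161\right) = \left(- 21 i \sqrt{42} + 16\right) \left(26 \sqrt{13} - 161\right) = \left(16 - 21 i \sqrt{42}\right) \left(-161 + 26 \sqrt{13}\right) = \left(-161 + 26 \sqrt{13}\right) \left(16 - 21 i \sqrt{42}\right)$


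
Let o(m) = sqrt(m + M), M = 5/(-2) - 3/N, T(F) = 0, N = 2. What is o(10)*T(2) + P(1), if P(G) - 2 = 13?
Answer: 15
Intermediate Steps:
P(G) = 15 (P(G) = 2 + 13 = 15)
M = -4 (M = 5/(-2) - 3/2 = 5*(-1/2) - 3*1/2 = -5/2 - 3/2 = -4)
o(m) = sqrt(-4 + m) (o(m) = sqrt(m - 4) = sqrt(-4 + m))
o(10)*T(2) + P(1) = sqrt(-4 + 10)*0 + 15 = sqrt(6)*0 + 15 = 0 + 15 = 15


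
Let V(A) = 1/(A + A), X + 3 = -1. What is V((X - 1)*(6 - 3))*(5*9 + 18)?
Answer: -21/10 ≈ -2.1000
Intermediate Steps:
X = -4 (X = -3 - 1 = -4)
V(A) = 1/(2*A)
V((X - 1)*(6 - 3))*(5*9 + 18) = (1/(2*(((-4 - 1)*(6 - 3)))))*(5*9 + 18) = (1/(2*((-5*3))))*(45 + 18) = ((½)/(-15))*63 = ((½)*(-1/15))*63 = -1/30*63 = -21/10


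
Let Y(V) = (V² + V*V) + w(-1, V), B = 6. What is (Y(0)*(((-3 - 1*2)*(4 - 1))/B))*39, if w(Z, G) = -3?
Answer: 585/2 ≈ 292.50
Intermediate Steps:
Y(V) = -3 + 2*V² (Y(V) = (V² + V*V) - 3 = (V² + V²) - 3 = 2*V² - 3 = -3 + 2*V²)
(Y(0)*(((-3 - 1*2)*(4 - 1))/B))*39 = ((-3 + 2*0²)*(((-3 - 1*2)*(4 - 1))/6))*39 = ((-3 + 2*0)*(((-3 - 2)*3)*(⅙)))*39 = ((-3 + 0)*(-5*3*(⅙)))*39 = -(-45)/6*39 = -3*(-5/2)*39 = (15/2)*39 = 585/2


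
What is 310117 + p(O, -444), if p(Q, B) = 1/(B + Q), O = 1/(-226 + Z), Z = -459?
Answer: 94319293812/304141 ≈ 3.1012e+5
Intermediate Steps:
O = -1/685 (O = 1/(-226 - 459) = 1/(-685) = -1/685 ≈ -0.0014599)
310117 + p(O, -444) = 310117 + 1/(-444 - 1/685) = 310117 + 1/(-304141/685) = 310117 - 685/304141 = 94319293812/304141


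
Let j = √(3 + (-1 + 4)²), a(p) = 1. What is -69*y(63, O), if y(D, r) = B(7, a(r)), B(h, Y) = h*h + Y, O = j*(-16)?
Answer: -3450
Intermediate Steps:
j = 2*√3 (j = √(3 + 3²) = √(3 + 9) = √12 = 2*√3 ≈ 3.4641)
O = -32*√3 (O = (2*√3)*(-16) = -32*√3 ≈ -55.426)
B(h, Y) = Y + h² (B(h, Y) = h² + Y = Y + h²)
y(D, r) = 50 (y(D, r) = 1 + 7² = 1 + 49 = 50)
-69*y(63, O) = -69*50 = -3450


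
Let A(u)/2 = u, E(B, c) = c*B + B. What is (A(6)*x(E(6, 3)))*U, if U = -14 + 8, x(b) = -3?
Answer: 216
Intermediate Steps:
E(B, c) = B + B*c (E(B, c) = B*c + B = B + B*c)
A(u) = 2*u
U = -6
(A(6)*x(E(6, 3)))*U = ((2*6)*(-3))*(-6) = (12*(-3))*(-6) = -36*(-6) = 216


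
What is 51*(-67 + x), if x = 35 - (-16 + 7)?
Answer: -1173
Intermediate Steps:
x = 44 (x = 35 - 1*(-9) = 35 + 9 = 44)
51*(-67 + x) = 51*(-67 + 44) = 51*(-23) = -1173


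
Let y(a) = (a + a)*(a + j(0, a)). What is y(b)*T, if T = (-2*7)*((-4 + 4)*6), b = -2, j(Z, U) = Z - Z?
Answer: 0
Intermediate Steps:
j(Z, U) = 0
y(a) = 2*a² (y(a) = (a + a)*(a + 0) = (2*a)*a = 2*a²)
T = 0 (T = -0*6 = -14*0 = 0)
y(b)*T = (2*(-2)²)*0 = (2*4)*0 = 8*0 = 0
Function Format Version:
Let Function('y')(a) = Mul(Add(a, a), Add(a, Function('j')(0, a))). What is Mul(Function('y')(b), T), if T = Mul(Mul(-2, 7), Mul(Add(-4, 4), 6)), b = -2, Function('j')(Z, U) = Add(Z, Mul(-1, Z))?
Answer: 0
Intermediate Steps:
Function('j')(Z, U) = 0
Function('y')(a) = Mul(2, Pow(a, 2)) (Function('y')(a) = Mul(Add(a, a), Add(a, 0)) = Mul(Mul(2, a), a) = Mul(2, Pow(a, 2)))
T = 0 (T = Mul(-14, Mul(0, 6)) = Mul(-14, 0) = 0)
Mul(Function('y')(b), T) = Mul(Mul(2, Pow(-2, 2)), 0) = Mul(Mul(2, 4), 0) = Mul(8, 0) = 0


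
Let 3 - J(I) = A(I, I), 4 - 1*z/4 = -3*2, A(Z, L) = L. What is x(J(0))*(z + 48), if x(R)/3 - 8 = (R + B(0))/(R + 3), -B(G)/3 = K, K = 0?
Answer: 2244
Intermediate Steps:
B(G) = 0 (B(G) = -3*0 = 0)
z = 40 (z = 16 - (-12)*2 = 16 - 4*(-6) = 16 + 24 = 40)
J(I) = 3 - I
x(R) = 24 + 3*R/(3 + R) (x(R) = 24 + 3*((R + 0)/(R + 3)) = 24 + 3*(R/(3 + R)) = 24 + 3*R/(3 + R))
x(J(0))*(z + 48) = (9*(8 + 3*(3 - 1*0))/(3 + (3 - 1*0)))*(40 + 48) = (9*(8 + 3*(3 + 0))/(3 + (3 + 0)))*88 = (9*(8 + 3*3)/(3 + 3))*88 = (9*(8 + 9)/6)*88 = (9*(⅙)*17)*88 = (51/2)*88 = 2244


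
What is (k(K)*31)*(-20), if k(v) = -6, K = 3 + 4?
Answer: 3720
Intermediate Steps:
K = 7
(k(K)*31)*(-20) = -6*31*(-20) = -186*(-20) = 3720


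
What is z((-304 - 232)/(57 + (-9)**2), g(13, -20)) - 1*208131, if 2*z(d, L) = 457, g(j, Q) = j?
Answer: -415805/2 ≈ -2.0790e+5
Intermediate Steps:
z(d, L) = 457/2 (z(d, L) = (1/2)*457 = 457/2)
z((-304 - 232)/(57 + (-9)**2), g(13, -20)) - 1*208131 = 457/2 - 1*208131 = 457/2 - 208131 = -415805/2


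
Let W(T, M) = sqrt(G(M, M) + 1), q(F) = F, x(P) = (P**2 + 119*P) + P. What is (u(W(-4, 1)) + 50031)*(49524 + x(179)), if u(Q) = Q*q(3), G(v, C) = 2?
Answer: 5155444395 + 309135*sqrt(3) ≈ 5.1560e+9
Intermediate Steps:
x(P) = P**2 + 120*P
W(T, M) = sqrt(3) (W(T, M) = sqrt(2 + 1) = sqrt(3))
u(Q) = 3*Q (u(Q) = Q*3 = 3*Q)
(u(W(-4, 1)) + 50031)*(49524 + x(179)) = (3*sqrt(3) + 50031)*(49524 + 179*(120 + 179)) = (50031 + 3*sqrt(3))*(49524 + 179*299) = (50031 + 3*sqrt(3))*(49524 + 53521) = (50031 + 3*sqrt(3))*103045 = 5155444395 + 309135*sqrt(3)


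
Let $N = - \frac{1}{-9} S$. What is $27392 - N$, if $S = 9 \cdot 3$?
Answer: $27389$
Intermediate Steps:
$S = 27$
$N = 3$ ($N = - \frac{1}{-9} \cdot 27 = \left(-1\right) \left(- \frac{1}{9}\right) 27 = \frac{1}{9} \cdot 27 = 3$)
$27392 - N = 27392 - 3 = 27389$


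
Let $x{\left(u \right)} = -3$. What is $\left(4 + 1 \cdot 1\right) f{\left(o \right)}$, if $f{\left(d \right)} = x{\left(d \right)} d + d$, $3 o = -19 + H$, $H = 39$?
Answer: $- \frac{200}{3} \approx -66.667$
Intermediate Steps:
$o = \frac{20}{3}$ ($o = \frac{-19 + 39}{3} = \frac{1}{3} \cdot 20 = \frac{20}{3} \approx 6.6667$)
$f{\left(d \right)} = - 2 d$ ($f{\left(d \right)} = - 3 d + d = - 2 d$)
$\left(4 + 1 \cdot 1\right) f{\left(o \right)} = \left(4 + 1 \cdot 1\right) \left(\left(-2\right) \frac{20}{3}\right) = \left(4 + 1\right) \left(- \frac{40}{3}\right) = 5 \left(- \frac{40}{3}\right) = - \frac{200}{3}$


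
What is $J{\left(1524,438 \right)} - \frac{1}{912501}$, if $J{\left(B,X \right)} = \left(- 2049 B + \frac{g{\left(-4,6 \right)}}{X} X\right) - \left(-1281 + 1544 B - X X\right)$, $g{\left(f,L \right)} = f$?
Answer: $- \frac{4820387820112}{912501} \approx -5.2826 \cdot 10^{6}$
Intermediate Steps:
$J{\left(B,X \right)} = 1277 + X^{2} - 3593 B$ ($J{\left(B,X \right)} = \left(- 2049 B + - \frac{4}{X} X\right) - \left(-1281 + 1544 B - X X\right) = \left(- 2049 B - 4\right) - \left(-1281 - X^{2} + 1544 B\right) = \left(-4 - 2049 B\right) - \left(-1281 - X^{2} + 1544 B\right) = \left(-4 - 2049 B\right) + \left(1281 + X^{2} - 1544 B\right) = 1277 + X^{2} - 3593 B$)
$J{\left(1524,438 \right)} - \frac{1}{912501} = \left(1277 + 438^{2} - 5475732\right) - \frac{1}{912501} = \left(1277 + 191844 - 5475732\right) - \frac{1}{912501} = -5282611 - \frac{1}{912501} = - \frac{4820387820112}{912501}$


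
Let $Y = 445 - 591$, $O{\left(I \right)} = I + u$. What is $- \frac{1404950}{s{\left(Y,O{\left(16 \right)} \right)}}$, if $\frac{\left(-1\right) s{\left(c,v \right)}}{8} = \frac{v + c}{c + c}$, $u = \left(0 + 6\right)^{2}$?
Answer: $\frac{51280675}{94} \approx 5.4554 \cdot 10^{5}$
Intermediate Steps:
$u = 36$ ($u = 6^{2} = 36$)
$O{\left(I \right)} = 36 + I$ ($O{\left(I \right)} = I + 36 = 36 + I$)
$Y = -146$ ($Y = 445 - 591 = -146$)
$s{\left(c,v \right)} = - \frac{4 \left(c + v\right)}{c}$ ($s{\left(c,v \right)} = - 8 \frac{v + c}{c + c} = - 8 \frac{c + v}{2 c} = - \frac{4 \left(c + v\right)}{c}$)
$- \frac{1404950}{s{\left(Y,O{\left(16 \right)} \right)}} = - \frac{1404950}{-4 - \frac{4 \left(36 + 16\right)}{-146}} = - \frac{1404950}{-4 - 208 \left(- \frac{1}{146}\right)} = - \frac{1404950}{-4 + \frac{104}{73}} = - \frac{1404950}{- \frac{188}{73}} = \left(-1404950\right) \left(- \frac{73}{188}\right) = \frac{51280675}{94}$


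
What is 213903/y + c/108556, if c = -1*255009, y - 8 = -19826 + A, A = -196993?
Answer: -1602228783/480329284 ≈ -3.3357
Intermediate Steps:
y = -216811 (y = 8 + (-19826 - 196993) = 8 - 216819 = -216811)
c = -255009
213903/y + c/108556 = 213903/(-216811) - 255009/108556 = 213903*(-1/216811) - 255009*1/108556 = -213903/216811 - 255009/108556 = -1602228783/480329284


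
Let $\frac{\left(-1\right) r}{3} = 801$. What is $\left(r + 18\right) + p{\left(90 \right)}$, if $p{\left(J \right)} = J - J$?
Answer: $-2385$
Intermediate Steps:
$r = -2403$ ($r = \left(-3\right) 801 = -2403$)
$p{\left(J \right)} = 0$
$\left(r + 18\right) + p{\left(90 \right)} = \left(-2403 + 18\right) + 0 = -2385 + 0 = -2385$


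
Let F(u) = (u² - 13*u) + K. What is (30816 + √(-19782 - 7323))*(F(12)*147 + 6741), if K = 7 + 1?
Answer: 189610848 + 6153*I*√27105 ≈ 1.8961e+8 + 1.013e+6*I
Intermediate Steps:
K = 8
F(u) = 8 + u² - 13*u (F(u) = (u² - 13*u) + 8 = 8 + u² - 13*u)
(30816 + √(-19782 - 7323))*(F(12)*147 + 6741) = (30816 + √(-19782 - 7323))*((8 + 12² - 13*12)*147 + 6741) = (30816 + √(-27105))*((8 + 144 - 156)*147 + 6741) = (30816 + I*√27105)*(-4*147 + 6741) = (30816 + I*√27105)*(-588 + 6741) = (30816 + I*√27105)*6153 = 189610848 + 6153*I*√27105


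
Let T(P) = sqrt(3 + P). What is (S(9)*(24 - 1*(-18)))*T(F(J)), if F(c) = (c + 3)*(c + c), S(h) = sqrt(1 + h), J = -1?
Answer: 42*I*sqrt(10) ≈ 132.82*I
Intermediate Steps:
F(c) = 2*c*(3 + c) (F(c) = (3 + c)*(2*c) = 2*c*(3 + c))
(S(9)*(24 - 1*(-18)))*T(F(J)) = (sqrt(1 + 9)*(24 - 1*(-18)))*sqrt(3 + 2*(-1)*(3 - 1)) = (sqrt(10)*(24 + 18))*sqrt(3 + 2*(-1)*2) = (sqrt(10)*42)*sqrt(3 - 4) = (42*sqrt(10))*sqrt(-1) = (42*sqrt(10))*I = 42*I*sqrt(10)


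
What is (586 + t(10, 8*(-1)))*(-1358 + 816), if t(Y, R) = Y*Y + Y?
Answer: -377232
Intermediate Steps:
t(Y, R) = Y + Y² (t(Y, R) = Y² + Y = Y + Y²)
(586 + t(10, 8*(-1)))*(-1358 + 816) = (586 + 10*(1 + 10))*(-1358 + 816) = (586 + 10*11)*(-542) = (586 + 110)*(-542) = 696*(-542) = -377232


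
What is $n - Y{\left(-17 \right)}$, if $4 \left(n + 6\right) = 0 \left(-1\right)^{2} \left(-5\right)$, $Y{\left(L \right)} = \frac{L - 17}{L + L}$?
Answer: $-7$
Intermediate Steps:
$Y{\left(L \right)} = \frac{-17 + L}{2 L}$
$n = -6$ ($n = -6 + \frac{0 \left(-1\right)^{2} \left(-5\right)}{4} = -6 + \frac{0 \cdot 1 \left(-5\right)}{4} = -6 + \frac{0 \left(-5\right)}{4} = -6 + \frac{1}{4} \cdot 0 = -6 + 0 = -6$)
$n - Y{\left(-17 \right)} = -6 - \frac{-17 - 17}{2 \left(-17\right)} = -6 - \frac{1}{2} \left(- \frac{1}{17}\right) \left(-34\right) = -6 - 1 = -7$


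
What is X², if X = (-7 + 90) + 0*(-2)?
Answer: 6889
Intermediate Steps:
X = 83 (X = 83 + 0 = 83)
X² = 83² = 6889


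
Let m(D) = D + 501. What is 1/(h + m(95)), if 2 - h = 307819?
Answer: -1/307221 ≈ -3.2550e-6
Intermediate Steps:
m(D) = 501 + D
h = -307817 (h = 2 - 1*307819 = 2 - 307819 = -307817)
1/(h + m(95)) = 1/(-307817 + (501 + 95)) = 1/(-307817 + 596) = 1/(-307221) = -1/307221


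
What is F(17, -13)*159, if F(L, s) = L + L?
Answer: 5406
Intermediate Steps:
F(L, s) = 2*L
F(17, -13)*159 = (2*17)*159 = 34*159 = 5406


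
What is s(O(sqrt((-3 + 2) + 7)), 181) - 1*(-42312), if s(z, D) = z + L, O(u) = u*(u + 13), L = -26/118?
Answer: 2496749/59 + 13*sqrt(6) ≈ 42350.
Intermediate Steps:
L = -13/59 (L = -26*1/118 = -13/59 ≈ -0.22034)
O(u) = u*(13 + u)
s(z, D) = -13/59 + z (s(z, D) = z - 13/59 = -13/59 + z)
s(O(sqrt((-3 + 2) + 7)), 181) - 1*(-42312) = (-13/59 + sqrt((-3 + 2) + 7)*(13 + sqrt((-3 + 2) + 7))) - 1*(-42312) = (-13/59 + sqrt(-1 + 7)*(13 + sqrt(-1 + 7))) + 42312 = (-13/59 + sqrt(6)*(13 + sqrt(6))) + 42312 = 2496395/59 + sqrt(6)*(13 + sqrt(6))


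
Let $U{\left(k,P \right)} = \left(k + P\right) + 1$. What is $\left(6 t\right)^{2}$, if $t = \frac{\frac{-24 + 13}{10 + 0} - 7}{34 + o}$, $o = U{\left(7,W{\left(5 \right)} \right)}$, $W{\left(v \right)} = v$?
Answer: $\frac{59049}{55225} \approx 1.0692$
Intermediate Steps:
$U{\left(k,P \right)} = 1 + P + k$ ($U{\left(k,P \right)} = \left(P + k\right) + 1 = 1 + P + k$)
$o = 13$ ($o = 1 + 5 + 7 = 13$)
$t = - \frac{81}{470}$ ($t = \frac{\frac{-24 + 13}{10 + 0} - 7}{34 + 13} = \frac{- \frac{11}{10} - 7}{47} = \left(\left(-11\right) \frac{1}{10} - 7\right) \frac{1}{47} = \left(- \frac{11}{10} - 7\right) \frac{1}{47} = \left(- \frac{81}{10}\right) \frac{1}{47} = - \frac{81}{470} \approx -0.17234$)
$\left(6 t\right)^{2} = \left(6 \left(- \frac{81}{470}\right)\right)^{2} = \left(- \frac{243}{235}\right)^{2} = \frac{59049}{55225}$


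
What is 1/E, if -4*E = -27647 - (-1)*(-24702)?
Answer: 4/52349 ≈ 7.6410e-5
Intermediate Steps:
E = 52349/4 (E = -(-27647 - (-1)*(-24702))/4 = -(-27647 - 1*24702)/4 = -(-27647 - 24702)/4 = -¼*(-52349) = 52349/4 ≈ 13087.)
1/E = 1/(52349/4) = 4/52349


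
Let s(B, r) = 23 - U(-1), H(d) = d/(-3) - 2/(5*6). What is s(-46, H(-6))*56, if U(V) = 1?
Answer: 1232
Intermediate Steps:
H(d) = -1/15 - d/3 (H(d) = d*(-⅓) - 2/30 = -d/3 - 2*1/30 = -d/3 - 1/15 = -1/15 - d/3)
s(B, r) = 22 (s(B, r) = 23 - 1*1 = 23 - 1 = 22)
s(-46, H(-6))*56 = 22*56 = 1232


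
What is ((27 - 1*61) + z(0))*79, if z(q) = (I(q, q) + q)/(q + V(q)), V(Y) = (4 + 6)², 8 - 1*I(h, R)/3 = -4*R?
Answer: -66676/25 ≈ -2667.0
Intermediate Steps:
I(h, R) = 24 + 12*R (I(h, R) = 24 - (-12)*R = 24 + 12*R)
V(Y) = 100 (V(Y) = 10² = 100)
z(q) = (24 + 13*q)/(100 + q) (z(q) = ((24 + 12*q) + q)/(q + 100) = (24 + 13*q)/(100 + q))
((27 - 1*61) + z(0))*79 = ((27 - 1*61) + (24 + 13*0)/(100 + 0))*79 = ((27 - 61) + (24 + 0)/100)*79 = (-34 + (1/100)*24)*79 = (-34 + 6/25)*79 = -844/25*79 = -66676/25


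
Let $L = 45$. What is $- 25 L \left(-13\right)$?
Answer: $14625$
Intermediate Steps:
$- 25 L \left(-13\right) = \left(-25\right) 45 \left(-13\right) = \left(-1125\right) \left(-13\right) = 14625$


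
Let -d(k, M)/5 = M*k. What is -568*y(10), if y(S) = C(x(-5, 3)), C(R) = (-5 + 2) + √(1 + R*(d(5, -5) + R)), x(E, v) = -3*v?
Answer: 1704 - 568*I*√1043 ≈ 1704.0 - 18344.0*I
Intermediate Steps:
d(k, M) = -5*M*k
C(R) = -3 + √(1 + R*(125 + R)) (C(R) = (-5 + 2) + √(1 + R*(-5*(-5)*5 + R)) = -3 + √(1 + R*(125 + R)))
y(S) = -3 + I*√1043 (y(S) = -3 + √(1 + (-3*3)² + 125*(-3*3)) = -3 + √(1 + (-9)² + 125*(-9)) = -3 + √(1 + 81 - 1125) = -3 + √(-1043) = -3 + I*√1043)
-568*y(10) = -568*(-3 + I*√1043) = 1704 - 568*I*√1043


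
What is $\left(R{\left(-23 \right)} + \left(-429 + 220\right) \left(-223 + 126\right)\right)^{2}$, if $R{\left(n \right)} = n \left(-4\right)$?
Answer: $414733225$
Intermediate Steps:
$R{\left(n \right)} = - 4 n$
$\left(R{\left(-23 \right)} + \left(-429 + 220\right) \left(-223 + 126\right)\right)^{2} = \left(\left(-4\right) \left(-23\right) + \left(-429 + 220\right) \left(-223 + 126\right)\right)^{2} = \left(92 - -20273\right)^{2} = \left(92 + 20273\right)^{2} = 20365^{2} = 414733225$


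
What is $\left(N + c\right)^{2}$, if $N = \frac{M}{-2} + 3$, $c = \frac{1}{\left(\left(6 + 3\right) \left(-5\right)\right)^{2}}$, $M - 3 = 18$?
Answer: $\frac{922519129}{16402500} \approx 56.243$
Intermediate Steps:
$M = 21$ ($M = 3 + 18 = 21$)
$c = \frac{1}{2025}$ ($c = \frac{1}{\left(9 \left(-5\right)\right)^{2}} = \frac{1}{\left(-45\right)^{2}} = \frac{1}{2025} \approx 0.00049383$)
$N = - \frac{15}{2}$ ($N = \frac{21}{-2} + 3 = 21 \left(- \frac{1}{2}\right) + 3 = - \frac{21}{2} + 3 = - \frac{15}{2} \approx -7.5$)
$\left(N + c\right)^{2} = \left(- \frac{15}{2} + \frac{1}{2025}\right)^{2} = \left(- \frac{30373}{4050}\right)^{2} = \frac{922519129}{16402500}$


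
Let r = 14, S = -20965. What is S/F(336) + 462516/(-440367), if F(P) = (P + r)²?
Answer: -627528611/513761500 ≈ -1.2214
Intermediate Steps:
F(P) = (14 + P)² (F(P) = (P + 14)² = (14 + P)²)
S/F(336) + 462516/(-440367) = -20965/(14 + 336)² + 462516/(-440367) = -20965/(350²) + 462516*(-1/440367) = -20965/122500 - 154172/146789 = -20965*1/122500 - 154172/146789 = -599/3500 - 154172/146789 = -627528611/513761500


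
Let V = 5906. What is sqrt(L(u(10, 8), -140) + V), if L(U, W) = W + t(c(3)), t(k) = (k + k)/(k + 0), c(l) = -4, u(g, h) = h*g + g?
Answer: 2*sqrt(1442) ≈ 75.947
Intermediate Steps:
u(g, h) = g + g*h (u(g, h) = g*h + g = g + g*h)
t(k) = 2 (t(k) = (2*k)/k = 2)
L(U, W) = 2 + W (L(U, W) = W + 2 = 2 + W)
sqrt(L(u(10, 8), -140) + V) = sqrt((2 - 140) + 5906) = sqrt(-138 + 5906) = sqrt(5768) = 2*sqrt(1442)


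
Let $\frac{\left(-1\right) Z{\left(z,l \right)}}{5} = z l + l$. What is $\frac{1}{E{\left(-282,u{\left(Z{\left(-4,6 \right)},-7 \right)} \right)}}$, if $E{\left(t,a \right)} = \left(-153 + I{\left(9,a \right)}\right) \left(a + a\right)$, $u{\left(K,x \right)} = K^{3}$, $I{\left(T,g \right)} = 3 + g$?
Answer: $\frac{1}{1062663300000} \approx 9.4103 \cdot 10^{-13}$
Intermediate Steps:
$Z{\left(z,l \right)} = - 5 l - 5 l z$ ($Z{\left(z,l \right)} = - 5 \left(z l + l\right) = - 5 \left(l z + l\right) = - 5 \left(l + l z\right) = - 5 l - 5 l z$)
$E{\left(t,a \right)} = 2 a \left(-150 + a\right)$ ($E{\left(t,a \right)} = \left(-153 + \left(3 + a\right)\right) \left(a + a\right) = \left(-150 + a\right) 2 a = 2 a \left(-150 + a\right)$)
$\frac{1}{E{\left(-282,u{\left(Z{\left(-4,6 \right)},-7 \right)} \right)}} = \frac{1}{2 \left(\left(-5\right) 6 \left(1 - 4\right)\right)^{3} \left(-150 + \left(\left(-5\right) 6 \left(1 - 4\right)\right)^{3}\right)} = \frac{1}{2 \left(\left(-5\right) 6 \left(-3\right)\right)^{3} \left(-150 + \left(\left(-5\right) 6 \left(-3\right)\right)^{3}\right)} = \frac{1}{2 \cdot 90^{3} \left(-150 + 90^{3}\right)} = \frac{1}{2 \cdot 729000 \left(-150 + 729000\right)} = \frac{1}{2 \cdot 729000 \cdot 728850} = \frac{1}{1062663300000}$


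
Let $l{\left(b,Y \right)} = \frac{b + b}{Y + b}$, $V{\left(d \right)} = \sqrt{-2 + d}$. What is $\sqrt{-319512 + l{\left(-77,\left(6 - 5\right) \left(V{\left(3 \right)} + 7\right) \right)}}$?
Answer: $\frac{i \sqrt{1521186006}}{69} \approx 565.25 i$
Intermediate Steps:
$l{\left(b,Y \right)} = \frac{2 b}{Y + b}$
$\sqrt{-319512 + l{\left(-77,\left(6 - 5\right) \left(V{\left(3 \right)} + 7\right) \right)}} = \sqrt{-319512 + 2 \left(-77\right) \frac{1}{\left(6 - 5\right) \left(\sqrt{-2 + 3} + 7\right) - 77}} = \sqrt{-319512 + 2 \left(-77\right) \frac{1}{1 \left(\sqrt{1} + 7\right) - 77}} = \sqrt{-319512 + 2 \left(-77\right) \frac{1}{1 \left(1 + 7\right) - 77}} = \sqrt{-319512 + 2 \left(-77\right) \frac{1}{1 \cdot 8 - 77}} = \sqrt{-319512 + 2 \left(-77\right) \frac{1}{8 - 77}} = \sqrt{-319512 + 2 \left(-77\right) \frac{1}{-69}} = \sqrt{-319512 + 2 \left(-77\right) \left(- \frac{1}{69}\right)} = \sqrt{-319512 + \frac{154}{69}} = \sqrt{- \frac{22046174}{69}} = \frac{i \sqrt{1521186006}}{69}$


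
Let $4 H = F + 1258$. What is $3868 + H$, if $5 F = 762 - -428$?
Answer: $4242$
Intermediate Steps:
$F = 238$ ($F = \frac{762 - -428}{5} = \frac{762 + 428}{5} = \frac{1}{5} \cdot 1190 = 238$)
$H = 374$ ($H = \frac{238 + 1258}{4} = \frac{1}{4} \cdot 1496 = 374$)
$3868 + H = 3868 + 374 = 4242$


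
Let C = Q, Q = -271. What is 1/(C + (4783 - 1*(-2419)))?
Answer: 1/6931 ≈ 0.00014428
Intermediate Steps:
C = -271
1/(C + (4783 - 1*(-2419))) = 1/(-271 + (4783 - 1*(-2419))) = 1/(-271 + (4783 + 2419)) = 1/(-271 + 7202) = 1/6931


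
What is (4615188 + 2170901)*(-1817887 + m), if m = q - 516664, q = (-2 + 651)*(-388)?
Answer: -17551289504307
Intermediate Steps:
q = -251812 (q = 649*(-388) = -251812)
m = -768476 (m = -251812 - 516664 = -768476)
(4615188 + 2170901)*(-1817887 + m) = (4615188 + 2170901)*(-1817887 - 768476) = 6786089*(-2586363) = -17551289504307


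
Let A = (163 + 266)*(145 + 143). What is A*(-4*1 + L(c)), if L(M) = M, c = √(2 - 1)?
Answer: -370656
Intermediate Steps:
A = 123552 (A = 429*288 = 123552)
c = 1 (c = √1 = 1)
A*(-4*1 + L(c)) = 123552*(-4*1 + 1) = 123552*(-4 + 1) = 123552*(-3) = -370656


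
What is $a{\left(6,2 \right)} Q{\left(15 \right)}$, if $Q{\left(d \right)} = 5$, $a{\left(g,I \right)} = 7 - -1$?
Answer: $40$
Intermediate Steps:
$a{\left(g,I \right)} = 8$ ($a{\left(g,I \right)} = 7 + 1 = 8$)
$a{\left(6,2 \right)} Q{\left(15 \right)} = 8 \cdot 5 = 40$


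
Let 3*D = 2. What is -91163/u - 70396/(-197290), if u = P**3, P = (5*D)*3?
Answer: -1791515227/19729000 ≈ -90.806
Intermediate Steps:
D = 2/3 (D = (1/3)*2 = 2/3 ≈ 0.66667)
P = 10 (P = (5*(2/3))*3 = (10/3)*3 = 10)
u = 1000 (u = 10**3 = 1000)
-91163/u - 70396/(-197290) = -91163/1000 - 70396/(-197290) = -91163*1/1000 - 70396*(-1/197290) = -91163/1000 + 35198/98645 = -1791515227/19729000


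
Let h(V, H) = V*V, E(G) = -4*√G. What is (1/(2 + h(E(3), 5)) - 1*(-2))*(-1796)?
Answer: -90698/25 ≈ -3627.9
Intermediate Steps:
h(V, H) = V²
(1/(2 + h(E(3), 5)) - 1*(-2))*(-1796) = (1/(2 + (-4*√3)²) - 1*(-2))*(-1796) = (1/(2 + 48) + 2)*(-1796) = (1/50 + 2)*(-1796) = (101/50)*(-1796) = -90698/25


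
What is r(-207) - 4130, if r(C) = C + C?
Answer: -4544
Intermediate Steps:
r(C) = 2*C
r(-207) - 4130 = 2*(-207) - 4130 = -414 - 4130 = -4544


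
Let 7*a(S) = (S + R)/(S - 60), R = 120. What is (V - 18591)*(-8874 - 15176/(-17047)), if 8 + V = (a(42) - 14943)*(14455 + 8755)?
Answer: 367278447642607286/119329 ≈ 3.0779e+12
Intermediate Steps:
a(S) = (120 + S)/(7*(-60 + S)) (a(S) = ((S + 120)/(S - 60))/7 = ((120 + S)/(-60 + S))/7 = (120 + S)/(7*(-60 + S)))
V = -2427998156/7 (V = -8 + ((120 + 42)/(7*(-60 + 42)) - 14943)*(14455 + 8755) = -8 + ((1/7)*162/(-18) - 14943)*23210 = -8 + ((1/7)*(-1/18)*162 - 14943)*23210 = -8 + (-9/7 - 14943)*23210 = -8 - 104610/7*23210 = -8 - 2427998100/7 = -2427998156/7 ≈ -3.4686e+8)
(V - 18591)*(-8874 - 15176/(-17047)) = (-2427998156/7 - 18591)*(-8874 - 15176/(-17047)) = -2428128293*(-8874 - 15176*(-1/17047))/7 = -2428128293*(-8874 + 15176/17047)/7 = -2428128293/7*(-151259902/17047) = 367278447642607286/119329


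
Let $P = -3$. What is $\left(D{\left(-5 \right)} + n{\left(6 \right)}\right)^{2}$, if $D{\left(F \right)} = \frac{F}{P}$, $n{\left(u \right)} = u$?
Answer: $\frac{529}{9} \approx 58.778$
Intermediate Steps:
$D{\left(F \right)} = - \frac{F}{3}$ ($D{\left(F \right)} = \frac{F}{-3} = F \left(- \frac{1}{3}\right) = - \frac{F}{3}$)
$\left(D{\left(-5 \right)} + n{\left(6 \right)}\right)^{2} = \left(\left(- \frac{1}{3}\right) \left(-5\right) + 6\right)^{2} = \left(\frac{5}{3} + 6\right)^{2} = \left(\frac{23}{3}\right)^{2} = \frac{529}{9}$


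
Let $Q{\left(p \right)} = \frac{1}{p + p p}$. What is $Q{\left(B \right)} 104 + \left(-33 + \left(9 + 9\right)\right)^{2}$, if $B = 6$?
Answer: $\frac{4777}{21} \approx 227.48$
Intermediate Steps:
$Q{\left(p \right)} = \frac{1}{p + p^{2}}$
$Q{\left(B \right)} 104 + \left(-33 + \left(9 + 9\right)\right)^{2} = \frac{1}{6 \left(1 + 6\right)} 104 + \left(-33 + \left(9 + 9\right)\right)^{2} = \frac{1}{6 \cdot 7} \cdot 104 + \left(-33 + 18\right)^{2} = \frac{1}{6} \cdot \frac{1}{7} \cdot 104 + \left(-15\right)^{2} = \frac{1}{42} \cdot 104 + 225 = \frac{52}{21} + 225 = \frac{4777}{21}$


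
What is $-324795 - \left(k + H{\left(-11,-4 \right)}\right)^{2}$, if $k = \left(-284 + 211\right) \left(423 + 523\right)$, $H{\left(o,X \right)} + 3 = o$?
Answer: $-4771265979$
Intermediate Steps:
$H{\left(o,X \right)} = -3 + o$
$k = -69058$ ($k = \left(-73\right) 946 = -69058$)
$-324795 - \left(k + H{\left(-11,-4 \right)}\right)^{2} = -324795 - \left(-69058 - 14\right)^{2} = -324795 - \left(-69072\right)^{2} = -324795 - 4770941184 = -4771265979$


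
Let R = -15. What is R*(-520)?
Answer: 7800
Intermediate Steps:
R*(-520) = -15*(-520) = 7800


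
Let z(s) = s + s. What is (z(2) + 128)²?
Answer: 17424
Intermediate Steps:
z(s) = 2*s
(z(2) + 128)² = (2*2 + 128)² = (4 + 128)² = 132² = 17424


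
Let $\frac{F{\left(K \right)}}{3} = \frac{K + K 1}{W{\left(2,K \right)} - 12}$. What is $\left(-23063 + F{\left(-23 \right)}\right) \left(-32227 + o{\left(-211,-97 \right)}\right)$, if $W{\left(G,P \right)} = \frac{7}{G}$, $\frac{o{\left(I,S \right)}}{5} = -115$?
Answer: $\frac{12851659590}{17} \approx 7.5598 \cdot 10^{8}$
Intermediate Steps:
$o{\left(I,S \right)} = -575$ ($o{\left(I,S \right)} = 5 \left(-115\right) = -575$)
$F{\left(K \right)} = - \frac{12 K}{17}$ ($F{\left(K \right)} = 3 \frac{K + K 1}{\frac{7}{2} - 12} = 3 \frac{K + K}{7 \cdot \frac{1}{2} - 12} = 3 \frac{2 K}{\frac{7}{2} - 12} = 3 \frac{2 K}{- \frac{17}{2}} = 3 \cdot 2 K \left(- \frac{2}{17}\right) = 3 \left(- \frac{4 K}{17}\right) = - \frac{12 K}{17}$)
$\left(-23063 + F{\left(-23 \right)}\right) \left(-32227 + o{\left(-211,-97 \right)}\right) = \left(-23063 - - \frac{276}{17}\right) \left(-32227 - 575\right) = \left(-23063 + \frac{276}{17}\right) \left(-32802\right) = \left(- \frac{391795}{17}\right) \left(-32802\right) = \frac{12851659590}{17}$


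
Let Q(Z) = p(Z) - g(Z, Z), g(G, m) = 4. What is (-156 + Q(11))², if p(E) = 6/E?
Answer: 3076516/121 ≈ 25426.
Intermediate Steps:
Q(Z) = -4 + 6/Z (Q(Z) = 6/Z - 1*4 = 6/Z - 4 = -4 + 6/Z)
(-156 + Q(11))² = (-156 + (-4 + 6/11))² = (-156 - 38/11)² = (-1754/11)² = 3076516/121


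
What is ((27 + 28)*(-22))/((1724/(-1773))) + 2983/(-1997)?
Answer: 2139540659/1721414 ≈ 1242.9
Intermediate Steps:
((27 + 28)*(-22))/((1724/(-1773))) + 2983/(-1997) = (55*(-22))/((1724*(-1/1773))) + 2983*(-1/1997) = -1210/(-1724/1773) - 2983/1997 = -1210*(-1773/1724) - 2983/1997 = 1072665/862 - 2983/1997 = 2139540659/1721414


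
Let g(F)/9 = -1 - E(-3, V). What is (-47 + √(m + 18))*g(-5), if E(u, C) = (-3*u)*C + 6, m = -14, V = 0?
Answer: 2835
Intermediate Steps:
E(u, C) = 6 - 3*C*u (E(u, C) = -3*C*u + 6 = 6 - 3*C*u)
g(F) = -63 (g(F) = 9*(-1 - (6 - 3*0*(-3))) = 9*(-1 - (6 + 0)) = 9*(-1 - 1*6) = 9*(-1 - 6) = 9*(-7) = -63)
(-47 + √(m + 18))*g(-5) = (-47 + √(-14 + 18))*(-63) = (-47 + √4)*(-63) = (-47 + 2)*(-63) = -45*(-63) = 2835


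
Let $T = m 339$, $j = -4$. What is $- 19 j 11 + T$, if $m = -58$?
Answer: $-18826$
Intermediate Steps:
$T = -19662$ ($T = \left(-58\right) 339 = -19662$)
$- 19 j 11 + T = \left(-19\right) \left(-4\right) 11 - 19662 = 76 \cdot 11 - 19662 = 836 - 19662 = -18826$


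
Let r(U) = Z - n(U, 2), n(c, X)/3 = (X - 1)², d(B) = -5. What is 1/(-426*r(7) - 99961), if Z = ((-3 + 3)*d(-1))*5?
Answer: -1/98683 ≈ -1.0133e-5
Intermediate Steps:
n(c, X) = 3*(-1 + X)² (n(c, X) = 3*(X - 1)² = 3*(-1 + X)²)
Z = 0 (Z = ((-3 + 3)*(-5))*5 = (0*(-5))*5 = 0*5 = 0)
r(U) = -3 (r(U) = 0 - 3*(-1 + 2)² = 0 - 3*1² = 0 - 3 = -3)
1/(-426*r(7) - 99961) = 1/(-426*(-3) - 99961) = 1/(1278 - 99961) = 1/(-98683) = -1/98683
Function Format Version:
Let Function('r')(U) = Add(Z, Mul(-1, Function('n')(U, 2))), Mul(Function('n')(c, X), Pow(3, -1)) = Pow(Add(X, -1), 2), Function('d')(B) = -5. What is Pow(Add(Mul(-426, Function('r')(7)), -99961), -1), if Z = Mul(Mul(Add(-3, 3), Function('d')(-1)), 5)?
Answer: Rational(-1, 98683) ≈ -1.0133e-5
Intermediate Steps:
Function('n')(c, X) = Mul(3, Pow(Add(-1, X), 2)) (Function('n')(c, X) = Mul(3, Pow(Add(X, -1), 2)) = Mul(3, Pow(Add(-1, X), 2)))
Z = 0 (Z = Mul(Mul(Add(-3, 3), -5), 5) = Mul(Mul(0, -5), 5) = Mul(0, 5) = 0)
Function('r')(U) = -3 (Function('r')(U) = Add(0, Mul(-1, Mul(3, Pow(Add(-1, 2), 2)))) = Add(0, Mul(-1, Mul(3, Pow(1, 2)))) = Add(0, Mul(-1, Mul(3, 1))) = Add(0, Mul(-1, 3)) = Add(0, -3) = -3)
Pow(Add(Mul(-426, Function('r')(7)), -99961), -1) = Pow(Add(Mul(-426, -3), -99961), -1) = Pow(Add(1278, -99961), -1) = Pow(-98683, -1) = Rational(-1, 98683)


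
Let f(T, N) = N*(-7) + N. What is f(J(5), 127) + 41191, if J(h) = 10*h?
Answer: 40429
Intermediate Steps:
f(T, N) = -6*N (f(T, N) = -7*N + N = -6*N)
f(J(5), 127) + 41191 = -6*127 + 41191 = -762 + 41191 = 40429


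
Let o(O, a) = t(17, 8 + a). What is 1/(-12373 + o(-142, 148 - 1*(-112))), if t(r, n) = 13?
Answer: -1/12360 ≈ -8.0906e-5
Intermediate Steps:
o(O, a) = 13
1/(-12373 + o(-142, 148 - 1*(-112))) = 1/(-12373 + 13) = 1/(-12360) = -1/12360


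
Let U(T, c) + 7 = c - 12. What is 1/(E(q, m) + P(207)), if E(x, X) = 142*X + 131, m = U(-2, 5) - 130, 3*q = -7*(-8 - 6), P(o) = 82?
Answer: -1/20235 ≈ -4.9419e-5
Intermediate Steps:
U(T, c) = -19 + c (U(T, c) = -7 + (c - 12) = -7 + (-12 + c) = -19 + c)
q = 98/3 (q = (-7*(-8 - 6))/3 = (-7*(-14))/3 = (⅓)*98 = 98/3 ≈ 32.667)
m = -144 (m = (-19 + 5) - 130 = -14 - 130 = -144)
E(x, X) = 131 + 142*X
1/(E(q, m) + P(207)) = 1/((131 + 142*(-144)) + 82) = 1/((131 - 20448) + 82) = 1/(-20317 + 82) = 1/(-20235) = -1/20235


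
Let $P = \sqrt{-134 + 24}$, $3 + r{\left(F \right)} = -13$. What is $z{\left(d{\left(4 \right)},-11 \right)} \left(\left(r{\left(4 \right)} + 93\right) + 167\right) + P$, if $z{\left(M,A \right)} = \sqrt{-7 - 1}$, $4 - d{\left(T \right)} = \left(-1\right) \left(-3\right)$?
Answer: $i \left(\sqrt{110} + 488 \sqrt{2}\right) \approx 700.62 i$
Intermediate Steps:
$d{\left(T \right)} = 1$ ($d{\left(T \right)} = 4 - \left(-1\right) \left(-3\right) = 4 - 3 = 1$)
$r{\left(F \right)} = -16$ ($r{\left(F \right)} = -3 - 13 = -16$)
$z{\left(M,A \right)} = 2 i \sqrt{2}$ ($z{\left(M,A \right)} = \sqrt{-8} = 2 i \sqrt{2}$)
$P = i \sqrt{110}$ ($P = \sqrt{-110} = i \sqrt{110} \approx 10.488 i$)
$z{\left(d{\left(4 \right)},-11 \right)} \left(\left(r{\left(4 \right)} + 93\right) + 167\right) + P = 2 i \sqrt{2} \left(\left(-16 + 93\right) + 167\right) + i \sqrt{110} = 2 i \sqrt{2} \left(77 + 167\right) + i \sqrt{110} = 2 i \sqrt{2} \cdot 244 + i \sqrt{110} = 488 i \sqrt{2} + i \sqrt{110} = i \sqrt{110} + 488 i \sqrt{2}$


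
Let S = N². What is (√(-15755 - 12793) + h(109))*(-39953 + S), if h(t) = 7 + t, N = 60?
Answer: -4216948 - 218118*I*√793 ≈ -4.2169e+6 - 6.1423e+6*I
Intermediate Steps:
S = 3600 (S = 60² = 3600)
(√(-15755 - 12793) + h(109))*(-39953 + S) = (√(-15755 - 12793) + (7 + 109))*(-39953 + 3600) = (√(-28548) + 116)*(-36353) = (6*I*√793 + 116)*(-36353) = (116 + 6*I*√793)*(-36353) = -4216948 - 218118*I*√793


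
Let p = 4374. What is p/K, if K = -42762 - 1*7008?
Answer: -243/2765 ≈ -0.087884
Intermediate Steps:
K = -49770 (K = -42762 - 7008 = -49770)
p/K = 4374/(-49770) = 4374*(-1/49770) = -243/2765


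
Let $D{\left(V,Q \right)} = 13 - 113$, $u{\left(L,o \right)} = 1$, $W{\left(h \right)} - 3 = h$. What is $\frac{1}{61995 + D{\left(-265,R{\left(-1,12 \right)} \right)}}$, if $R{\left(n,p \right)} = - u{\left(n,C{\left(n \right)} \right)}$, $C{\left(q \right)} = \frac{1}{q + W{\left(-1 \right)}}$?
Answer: $\frac{1}{61895} \approx 1.6156 \cdot 10^{-5}$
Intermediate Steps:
$W{\left(h \right)} = 3 + h$
$C{\left(q \right)} = \frac{1}{2 + q}$ ($C{\left(q \right)} = \frac{1}{q + \left(3 - 1\right)} = \frac{1}{q + 2} = \frac{1}{2 + q}$)
$R{\left(n,p \right)} = -1$ ($R{\left(n,p \right)} = \left(-1\right) 1 = -1$)
$D{\left(V,Q \right)} = -100$ ($D{\left(V,Q \right)} = 13 - 113 = -100$)
$\frac{1}{61995 + D{\left(-265,R{\left(-1,12 \right)} \right)}} = \frac{1}{61995 - 100} = \frac{1}{61895}$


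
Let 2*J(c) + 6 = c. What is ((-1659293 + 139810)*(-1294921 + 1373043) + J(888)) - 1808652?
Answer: -118706859137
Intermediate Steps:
J(c) = -3 + c/2
((-1659293 + 139810)*(-1294921 + 1373043) + J(888)) - 1808652 = ((-1659293 + 139810)*(-1294921 + 1373043) + (-3 + (½)*888)) - 1808652 = (-1519483*78122 + (-3 + 444)) - 1808652 = (-118705050926 + 441) - 1808652 = -118705050485 - 1808652 = -118706859137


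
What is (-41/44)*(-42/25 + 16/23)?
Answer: 11603/12650 ≈ 0.91723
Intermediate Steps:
(-41/44)*(-42/25 + 16/23) = ((1/44)*(-41))*(-42*1/25 + 16*(1/23)) = -41*(-42/25 + 16/23)/44 = -41/44*(-566/575) = 11603/12650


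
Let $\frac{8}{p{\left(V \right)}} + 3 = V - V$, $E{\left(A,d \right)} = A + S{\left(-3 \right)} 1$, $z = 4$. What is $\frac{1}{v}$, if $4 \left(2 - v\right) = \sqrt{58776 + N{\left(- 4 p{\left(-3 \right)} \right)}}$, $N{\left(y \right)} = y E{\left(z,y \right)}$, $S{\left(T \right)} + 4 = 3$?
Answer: $- \frac{4}{7343} - \frac{\sqrt{14702}}{7343} \approx -0.017057$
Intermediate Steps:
$S{\left(T \right)} = -1$ ($S{\left(T \right)} = -4 + 3 = -1$)
$E{\left(A,d \right)} = -1 + A$ ($E{\left(A,d \right)} = A - 1 = -1 + A$)
$p{\left(V \right)} = - \frac{8}{3}$ ($p{\left(V \right)} = \frac{8}{-3 + \left(V - V\right)} = \frac{8}{-3 + 0} = \frac{8}{-3} = 8 \left(- \frac{1}{3}\right) = - \frac{8}{3}$)
$N{\left(y \right)} = 3 y$ ($N{\left(y \right)} = y \left(-1 + 4\right) = y 3 = 3 y$)
$v = 2 - \frac{\sqrt{14702}}{2}$ ($v = 2 - \frac{\sqrt{58776 + 3 \left(\left(-4\right) \left(- \frac{8}{3}\right)\right)}}{4} = 2 - \frac{\sqrt{58776 + 3 \cdot \frac{32}{3}}}{4} = 2 - \frac{\sqrt{58776 + 32}}{4} = 2 - \frac{\sqrt{58808}}{4} = 2 - \frac{2 \sqrt{14702}}{4} = 2 - \frac{\sqrt{14702}}{2} \approx -58.626$)
$\frac{1}{v} = \frac{1}{2 - \frac{\sqrt{14702}}{2}}$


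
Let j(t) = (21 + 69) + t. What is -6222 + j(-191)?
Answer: -6323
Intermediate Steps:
j(t) = 90 + t
-6222 + j(-191) = -6222 + (90 - 191) = -6222 - 101 = -6323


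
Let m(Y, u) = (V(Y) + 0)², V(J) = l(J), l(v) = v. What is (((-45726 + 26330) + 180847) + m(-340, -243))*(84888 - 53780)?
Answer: 8618502508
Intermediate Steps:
V(J) = J
m(Y, u) = Y² (m(Y, u) = (Y + 0)² = Y²)
(((-45726 + 26330) + 180847) + m(-340, -243))*(84888 - 53780) = (((-45726 + 26330) + 180847) + (-340)²)*(84888 - 53780) = ((-19396 + 180847) + 115600)*31108 = (161451 + 115600)*31108 = 277051*31108 = 8618502508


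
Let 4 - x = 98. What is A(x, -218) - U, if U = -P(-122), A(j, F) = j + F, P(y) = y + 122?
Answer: -312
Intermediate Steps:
P(y) = 122 + y
x = -94 (x = 4 - 1*98 = 4 - 98 = -94)
A(j, F) = F + j
U = 0 (U = -(122 - 122) = -1*0 = 0)
A(x, -218) - U = (-218 - 94) - 1*0 = -312 + 0 = -312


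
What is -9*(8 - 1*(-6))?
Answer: -126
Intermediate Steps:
-9*(8 - 1*(-6)) = -9*(8 + 6) = -9*14 = -126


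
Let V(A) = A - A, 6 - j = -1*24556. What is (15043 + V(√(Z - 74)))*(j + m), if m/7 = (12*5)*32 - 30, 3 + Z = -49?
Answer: 568505056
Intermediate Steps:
Z = -52 (Z = -3 - 49 = -52)
j = 24562 (j = 6 - (-1)*24556 = 6 - 1*(-24556) = 6 + 24556 = 24562)
m = 13230 (m = 7*((12*5)*32 - 30) = 7*(60*32 - 30) = 7*(1920 - 30) = 7*1890 = 13230)
V(A) = 0
(15043 + V(√(Z - 74)))*(j + m) = (15043 + 0)*(24562 + 13230) = 15043*37792 = 568505056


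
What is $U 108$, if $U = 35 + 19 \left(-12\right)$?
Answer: $-20844$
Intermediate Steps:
$U = -193$ ($U = 35 - 228 = -193$)
$U 108 = \left(-193\right) 108 = -20844$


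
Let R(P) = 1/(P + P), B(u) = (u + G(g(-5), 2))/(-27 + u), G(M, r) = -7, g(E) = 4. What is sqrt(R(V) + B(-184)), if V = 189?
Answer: sqrt(641688558)/26586 ≈ 0.95282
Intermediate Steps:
B(u) = (-7 + u)/(-27 + u) (B(u) = (u - 7)/(-27 + u) = (-7 + u)/(-27 + u))
R(P) = 1/(2*P)
sqrt(R(V) + B(-184)) = sqrt((1/2)/189 + (-7 - 184)/(-27 - 184)) = sqrt((1/2)*(1/189) - 191/(-211)) = sqrt(1/378 - 1/211*(-191)) = sqrt(1/378 + 191/211) = sqrt(72409/79758) = sqrt(641688558)/26586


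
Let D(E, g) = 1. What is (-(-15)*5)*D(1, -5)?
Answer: 75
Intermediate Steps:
(-(-15)*5)*D(1, -5) = -(-15)*5*1 = -15*(-5)*1 = 75*1 = 75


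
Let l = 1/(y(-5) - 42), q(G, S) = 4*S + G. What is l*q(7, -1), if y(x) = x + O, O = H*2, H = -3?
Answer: -3/53 ≈ -0.056604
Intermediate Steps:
O = -6 (O = -3*2 = -6)
q(G, S) = G + 4*S
y(x) = -6 + x (y(x) = x - 6 = -6 + x)
l = -1/53 (l = 1/((-6 - 5) - 42) = 1/(-11 - 42) = 1/(-53) = -1/53 ≈ -0.018868)
l*q(7, -1) = -(7 + 4*(-1))/53 = -(7 - 4)/53 = -1/53*3 = -3/53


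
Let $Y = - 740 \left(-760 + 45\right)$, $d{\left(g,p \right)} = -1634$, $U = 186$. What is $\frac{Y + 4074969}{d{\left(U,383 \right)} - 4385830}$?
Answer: $- \frac{4604069}{4387464} \approx -1.0494$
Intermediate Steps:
$Y = 529100$ ($Y = \left(-740\right) \left(-715\right) = 529100$)
$\frac{Y + 4074969}{d{\left(U,383 \right)} - 4385830} = \frac{529100 + 4074969}{-1634 - 4385830} = \frac{4604069}{-4387464} = 4604069 \left(- \frac{1}{4387464}\right) = - \frac{4604069}{4387464}$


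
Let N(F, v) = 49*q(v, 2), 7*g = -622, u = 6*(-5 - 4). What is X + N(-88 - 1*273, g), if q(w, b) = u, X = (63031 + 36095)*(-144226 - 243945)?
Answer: -38477841192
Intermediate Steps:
X = -38477838546 (X = 99126*(-388171) = -38477838546)
u = -54 (u = 6*(-9) = -54)
q(w, b) = -54
g = -622/7 (g = (⅐)*(-622) = -622/7 ≈ -88.857)
N(F, v) = -2646 (N(F, v) = 49*(-54) = -2646)
X + N(-88 - 1*273, g) = -38477838546 - 2646 = -38477841192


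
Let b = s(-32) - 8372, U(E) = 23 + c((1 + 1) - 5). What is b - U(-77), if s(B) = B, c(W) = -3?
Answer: -8424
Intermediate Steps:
U(E) = 20 (U(E) = 23 - 3 = 20)
b = -8404 (b = -32 - 8372 = -8404)
b - U(-77) = -8404 - 1*20 = -8404 - 20 = -8424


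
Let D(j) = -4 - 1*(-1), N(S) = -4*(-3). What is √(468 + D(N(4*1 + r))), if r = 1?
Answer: √465 ≈ 21.564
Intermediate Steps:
N(S) = 12
D(j) = -3 (D(j) = -4 + 1 = -3)
√(468 + D(N(4*1 + r))) = √(468 - 3) = √465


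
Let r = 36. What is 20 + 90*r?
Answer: 3260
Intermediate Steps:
20 + 90*r = 20 + 90*36 = 20 + 3240 = 3260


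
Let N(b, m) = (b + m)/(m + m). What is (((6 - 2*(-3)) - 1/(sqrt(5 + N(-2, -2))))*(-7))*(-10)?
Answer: 840 - 35*sqrt(6)/3 ≈ 811.42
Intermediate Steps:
N(b, m) = (b + m)/(2*m) (N(b, m) = (b + m)/((2*m)) = (b + m)*(1/(2*m)) = (b + m)/(2*m))
(((6 - 2*(-3)) - 1/(sqrt(5 + N(-2, -2))))*(-7))*(-10) = (((6 - 2*(-3)) - 1/(sqrt(5 + (1/2)*(-2 - 2)/(-2))))*(-7))*(-10) = (((6 + 6) - 1/(sqrt(5 + (1/2)*(-1/2)*(-4))))*(-7))*(-10) = ((12 - 1/(sqrt(5 + 1)))*(-7))*(-10) = ((12 - 1/(sqrt(6)))*(-7))*(-10) = ((12 - sqrt(6)/6)*(-7))*(-10) = (-84 + 7*sqrt(6)/6)*(-10) = 840 - 35*sqrt(6)/3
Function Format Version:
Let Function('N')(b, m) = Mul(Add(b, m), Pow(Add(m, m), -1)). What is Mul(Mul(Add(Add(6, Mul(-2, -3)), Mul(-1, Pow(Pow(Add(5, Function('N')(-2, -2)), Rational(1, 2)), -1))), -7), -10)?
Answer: Add(840, Mul(Rational(-35, 3), Pow(6, Rational(1, 2)))) ≈ 811.42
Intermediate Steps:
Function('N')(b, m) = Mul(Rational(1, 2), Pow(m, -1), Add(b, m)) (Function('N')(b, m) = Mul(Add(b, m), Pow(Mul(2, m), -1)) = Mul(Add(b, m), Mul(Rational(1, 2), Pow(m, -1))) = Mul(Rational(1, 2), Pow(m, -1), Add(b, m)))
Mul(Mul(Add(Add(6, Mul(-2, -3)), Mul(-1, Pow(Pow(Add(5, Function('N')(-2, -2)), Rational(1, 2)), -1))), -7), -10) = Mul(Mul(Add(Add(6, Mul(-2, -3)), Mul(-1, Pow(Pow(Add(5, Mul(Rational(1, 2), Pow(-2, -1), Add(-2, -2))), Rational(1, 2)), -1))), -7), -10) = Mul(Mul(Add(Add(6, 6), Mul(-1, Pow(Pow(Add(5, Mul(Rational(1, 2), Rational(-1, 2), -4)), Rational(1, 2)), -1))), -7), -10) = Mul(Mul(Add(12, Mul(-1, Pow(Pow(Add(5, 1), Rational(1, 2)), -1))), -7), -10) = Mul(Mul(Add(12, Mul(-1, Pow(Pow(6, Rational(1, 2)), -1))), -7), -10) = Mul(Mul(Add(12, Mul(-1, Mul(Rational(1, 6), Pow(6, Rational(1, 2))))), -7), -10) = Mul(Mul(Add(12, Mul(Rational(-1, 6), Pow(6, Rational(1, 2)))), -7), -10) = Mul(Add(-84, Mul(Rational(7, 6), Pow(6, Rational(1, 2)))), -10) = Add(840, Mul(Rational(-35, 3), Pow(6, Rational(1, 2))))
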